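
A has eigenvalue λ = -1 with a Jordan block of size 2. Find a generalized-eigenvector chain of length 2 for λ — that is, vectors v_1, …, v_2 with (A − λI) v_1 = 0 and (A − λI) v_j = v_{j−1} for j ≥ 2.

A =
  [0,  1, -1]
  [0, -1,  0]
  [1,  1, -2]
A Jordan chain for λ = -1 of length 2:
v_1 = (1, 0, 1)ᵀ
v_2 = (1, 0, 0)ᵀ

Let N = A − (-1)·I. We want v_2 with N^2 v_2 = 0 but N^1 v_2 ≠ 0; then v_{j-1} := N · v_j for j = 2, …, 2.

Pick v_2 = (1, 0, 0)ᵀ.
Then v_1 = N · v_2 = (1, 0, 1)ᵀ.

Sanity check: (A − (-1)·I) v_1 = (0, 0, 0)ᵀ = 0. ✓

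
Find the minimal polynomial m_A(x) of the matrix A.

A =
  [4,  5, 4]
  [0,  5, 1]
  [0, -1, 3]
x^3 - 12*x^2 + 48*x - 64

The characteristic polynomial is χ_A(x) = (x - 4)^3, so the eigenvalues are known. The minimal polynomial is
  m_A(x) = Π_λ (x − λ)^{k_λ}
where k_λ is the size of the *largest* Jordan block for λ (equivalently, the smallest k with (A − λI)^k v = 0 for every generalised eigenvector v of λ).

  λ = 4: largest Jordan block has size 3, contributing (x − 4)^3

So m_A(x) = (x - 4)^3 = x^3 - 12*x^2 + 48*x - 64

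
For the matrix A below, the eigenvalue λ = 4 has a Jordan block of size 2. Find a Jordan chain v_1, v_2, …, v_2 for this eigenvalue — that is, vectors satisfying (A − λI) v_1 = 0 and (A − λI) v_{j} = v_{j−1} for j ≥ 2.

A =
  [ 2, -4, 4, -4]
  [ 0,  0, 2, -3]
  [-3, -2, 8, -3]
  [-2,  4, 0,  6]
A Jordan chain for λ = 4 of length 2:
v_1 = (-2, 0, -3, -2)ᵀ
v_2 = (1, 0, 0, 0)ᵀ

Let N = A − (4)·I. We want v_2 with N^2 v_2 = 0 but N^1 v_2 ≠ 0; then v_{j-1} := N · v_j for j = 2, …, 2.

Pick v_2 = (1, 0, 0, 0)ᵀ.
Then v_1 = N · v_2 = (-2, 0, -3, -2)ᵀ.

Sanity check: (A − (4)·I) v_1 = (0, 0, 0, 0)ᵀ = 0. ✓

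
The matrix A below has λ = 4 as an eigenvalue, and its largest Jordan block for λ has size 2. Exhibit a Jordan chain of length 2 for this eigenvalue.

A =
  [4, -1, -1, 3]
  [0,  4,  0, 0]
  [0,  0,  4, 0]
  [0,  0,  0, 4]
A Jordan chain for λ = 4 of length 2:
v_1 = (-1, 0, 0, 0)ᵀ
v_2 = (0, 1, 0, 0)ᵀ

Let N = A − (4)·I. We want v_2 with N^2 v_2 = 0 but N^1 v_2 ≠ 0; then v_{j-1} := N · v_j for j = 2, …, 2.

Pick v_2 = (0, 1, 0, 0)ᵀ.
Then v_1 = N · v_2 = (-1, 0, 0, 0)ᵀ.

Sanity check: (A − (4)·I) v_1 = (0, 0, 0, 0)ᵀ = 0. ✓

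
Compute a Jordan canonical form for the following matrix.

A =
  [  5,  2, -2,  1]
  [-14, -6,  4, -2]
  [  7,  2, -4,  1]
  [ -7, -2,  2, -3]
J_2(-2) ⊕ J_1(-2) ⊕ J_1(-2)

The characteristic polynomial is
  det(x·I − A) = x^4 + 8*x^3 + 24*x^2 + 32*x + 16 = (x + 2)^4

Eigenvalues and multiplicities (the geometric multiplicity of λ is n − rank(A − λI), which equals the number of Jordan blocks for λ):
  λ = -2: algebraic multiplicity = 4, geometric multiplicity = 3

Determining the block sizes for each eigenvalue:
  λ = -2: 3 blocks summing to 4 forces exactly one block of size 2 and the rest size 1 → block sizes [2, 1, 1]

Assembling the blocks gives a Jordan form
J =
  [-2,  1,  0,  0]
  [ 0, -2,  0,  0]
  [ 0,  0, -2,  0]
  [ 0,  0,  0, -2]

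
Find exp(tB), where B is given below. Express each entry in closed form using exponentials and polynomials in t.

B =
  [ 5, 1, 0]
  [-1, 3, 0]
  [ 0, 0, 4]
e^{tB} =
  [t*exp(4*t) + exp(4*t), t*exp(4*t), 0]
  [-t*exp(4*t), -t*exp(4*t) + exp(4*t), 0]
  [0, 0, exp(4*t)]

Strategy: write B = P · J · P⁻¹ where J is a Jordan canonical form, so e^{tB} = P · e^{tJ} · P⁻¹, and e^{tJ} can be computed block-by-block.

B has Jordan form
J =
  [4, 1, 0]
  [0, 4, 0]
  [0, 0, 4]
(up to reordering of blocks).

Per-block formulas:
  For a 2×2 Jordan block J_2(4): exp(t · J_2(4)) = e^(4t)·(I + t·N), where N is the 2×2 nilpotent shift.
  For a 1×1 block at λ = 4: exp(t · [4]) = [e^(4t)].

After assembling e^{tJ} and conjugating by P, we get:

e^{tB} =
  [t*exp(4*t) + exp(4*t), t*exp(4*t), 0]
  [-t*exp(4*t), -t*exp(4*t) + exp(4*t), 0]
  [0, 0, exp(4*t)]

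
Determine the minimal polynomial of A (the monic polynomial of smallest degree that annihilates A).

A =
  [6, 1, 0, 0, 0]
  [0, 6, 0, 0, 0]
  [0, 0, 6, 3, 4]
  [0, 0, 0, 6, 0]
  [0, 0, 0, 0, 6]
x^2 - 12*x + 36

The characteristic polynomial is χ_A(x) = (x - 6)^5, so the eigenvalues are known. The minimal polynomial is
  m_A(x) = Π_λ (x − λ)^{k_λ}
where k_λ is the size of the *largest* Jordan block for λ (equivalently, the smallest k with (A − λI)^k v = 0 for every generalised eigenvector v of λ).

  λ = 6: largest Jordan block has size 2, contributing (x − 6)^2

So m_A(x) = (x - 6)^2 = x^2 - 12*x + 36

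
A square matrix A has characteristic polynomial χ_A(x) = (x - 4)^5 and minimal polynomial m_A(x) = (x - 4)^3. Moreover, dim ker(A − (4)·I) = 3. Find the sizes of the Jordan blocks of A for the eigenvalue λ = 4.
Block sizes for λ = 4: [3, 1, 1]

Step 1 — from the characteristic polynomial, algebraic multiplicity of λ = 4 is 5. From dim ker(A − (4)·I) = 3, there are exactly 3 Jordan blocks for λ = 4.
Step 2 — from the minimal polynomial, the factor (x − 4)^3 tells us the largest block for λ = 4 has size 3.
Step 3 — with total size 5, 3 blocks, and largest block 3, the block sizes (in nonincreasing order) are [3, 1, 1].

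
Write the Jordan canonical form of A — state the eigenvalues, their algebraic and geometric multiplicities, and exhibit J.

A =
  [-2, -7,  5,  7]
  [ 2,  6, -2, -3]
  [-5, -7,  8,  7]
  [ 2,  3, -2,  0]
J_2(3) ⊕ J_2(3)

The characteristic polynomial is
  det(x·I − A) = x^4 - 12*x^3 + 54*x^2 - 108*x + 81 = (x - 3)^4

Eigenvalues and multiplicities (the geometric multiplicity of λ is n − rank(A − λI), which equals the number of Jordan blocks for λ):
  λ = 3: algebraic multiplicity = 4, geometric multiplicity = 2

Determining the block sizes for each eigenvalue:
  λ = 3: with am = 4 and gm = 2, the partition is not yet determined (e.g. several partitions of 4 into 2 parts exist). Let N = A − (3)·I. Computing rank(N^1) = 2, rank(N^2) = 0; the number of blocks of size ≥ j is rank(N^{j−1}) − rank(N^j), giving [2, 2]. So we have 2 block(s) of size 2 → block sizes [2, 2]

Assembling the blocks gives a Jordan form
J =
  [3, 1, 0, 0]
  [0, 3, 0, 0]
  [0, 0, 3, 1]
  [0, 0, 0, 3]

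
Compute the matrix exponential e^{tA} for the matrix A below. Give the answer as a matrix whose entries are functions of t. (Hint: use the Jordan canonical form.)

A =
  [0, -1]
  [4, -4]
e^{tA} =
  [2*t*exp(-2*t) + exp(-2*t), -t*exp(-2*t)]
  [4*t*exp(-2*t), -2*t*exp(-2*t) + exp(-2*t)]

Strategy: write A = P · J · P⁻¹ where J is a Jordan canonical form, so e^{tA} = P · e^{tJ} · P⁻¹, and e^{tJ} can be computed block-by-block.

A has Jordan form
J =
  [-2,  1]
  [ 0, -2]
(up to reordering of blocks).

Per-block formulas:
  For a 2×2 Jordan block J_2(-2): exp(t · J_2(-2)) = e^(-2t)·(I + t·N), where N is the 2×2 nilpotent shift.

After assembling e^{tJ} and conjugating by P, we get:

e^{tA} =
  [2*t*exp(-2*t) + exp(-2*t), -t*exp(-2*t)]
  [4*t*exp(-2*t), -2*t*exp(-2*t) + exp(-2*t)]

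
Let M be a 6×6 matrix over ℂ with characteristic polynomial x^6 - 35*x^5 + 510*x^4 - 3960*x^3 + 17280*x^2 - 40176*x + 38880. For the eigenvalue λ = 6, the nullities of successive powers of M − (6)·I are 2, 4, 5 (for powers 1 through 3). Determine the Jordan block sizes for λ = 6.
Block sizes for λ = 6: [3, 2]

From the dimensions of kernels of powers, the number of Jordan blocks of size at least j is d_j − d_{j−1} where d_j = dim ker(N^j) (with d_0 = 0). Computing the differences gives [2, 2, 1].
The number of blocks of size exactly k is (#blocks of size ≥ k) − (#blocks of size ≥ k + 1), so the partition is: 1 block(s) of size 2, 1 block(s) of size 3.
In nonincreasing order the block sizes are [3, 2].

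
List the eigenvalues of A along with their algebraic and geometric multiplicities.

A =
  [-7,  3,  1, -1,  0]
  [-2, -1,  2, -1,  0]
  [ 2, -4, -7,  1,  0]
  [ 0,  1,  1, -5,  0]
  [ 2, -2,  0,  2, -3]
λ = -5: alg = 4, geom = 2; λ = -3: alg = 1, geom = 1

Step 1 — factor the characteristic polynomial to read off the algebraic multiplicities:
  χ_A(x) = (x + 3)*(x + 5)^4

Step 2 — compute geometric multiplicities via the rank-nullity identity g(λ) = n − rank(A − λI):
  rank(A − (-5)·I) = 3, so dim ker(A − (-5)·I) = n − 3 = 2
  rank(A − (-3)·I) = 4, so dim ker(A − (-3)·I) = n − 4 = 1

Summary:
  λ = -5: algebraic multiplicity = 4, geometric multiplicity = 2
  λ = -3: algebraic multiplicity = 1, geometric multiplicity = 1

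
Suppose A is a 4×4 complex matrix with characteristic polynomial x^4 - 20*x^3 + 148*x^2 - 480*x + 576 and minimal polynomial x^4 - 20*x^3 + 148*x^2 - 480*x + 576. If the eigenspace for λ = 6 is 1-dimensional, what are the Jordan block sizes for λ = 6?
Block sizes for λ = 6: [2]

Step 1 — from the characteristic polynomial, algebraic multiplicity of λ = 6 is 2. From dim ker(A − (6)·I) = 1, there are exactly 1 Jordan blocks for λ = 6.
Step 2 — from the minimal polynomial, the factor (x − 6)^2 tells us the largest block for λ = 6 has size 2.
Step 3 — with total size 2, 1 blocks, and largest block 2, the block sizes (in nonincreasing order) are [2].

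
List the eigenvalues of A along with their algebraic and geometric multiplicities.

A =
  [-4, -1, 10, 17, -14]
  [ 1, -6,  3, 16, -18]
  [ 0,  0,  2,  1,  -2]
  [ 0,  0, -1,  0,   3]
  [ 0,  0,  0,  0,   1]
λ = -5: alg = 2, geom = 1; λ = 1: alg = 3, geom = 1

Step 1 — factor the characteristic polynomial to read off the algebraic multiplicities:
  χ_A(x) = (x - 1)^3*(x + 5)^2

Step 2 — compute geometric multiplicities via the rank-nullity identity g(λ) = n − rank(A − λI):
  rank(A − (-5)·I) = 4, so dim ker(A − (-5)·I) = n − 4 = 1
  rank(A − (1)·I) = 4, so dim ker(A − (1)·I) = n − 4 = 1

Summary:
  λ = -5: algebraic multiplicity = 2, geometric multiplicity = 1
  λ = 1: algebraic multiplicity = 3, geometric multiplicity = 1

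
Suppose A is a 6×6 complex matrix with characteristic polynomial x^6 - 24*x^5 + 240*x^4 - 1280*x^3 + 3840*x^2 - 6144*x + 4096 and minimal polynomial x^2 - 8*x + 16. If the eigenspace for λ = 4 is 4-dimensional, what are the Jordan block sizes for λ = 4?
Block sizes for λ = 4: [2, 2, 1, 1]

Step 1 — from the characteristic polynomial, algebraic multiplicity of λ = 4 is 6. From dim ker(A − (4)·I) = 4, there are exactly 4 Jordan blocks for λ = 4.
Step 2 — from the minimal polynomial, the factor (x − 4)^2 tells us the largest block for λ = 4 has size 2.
Step 3 — with total size 6, 4 blocks, and largest block 2, the block sizes (in nonincreasing order) are [2, 2, 1, 1].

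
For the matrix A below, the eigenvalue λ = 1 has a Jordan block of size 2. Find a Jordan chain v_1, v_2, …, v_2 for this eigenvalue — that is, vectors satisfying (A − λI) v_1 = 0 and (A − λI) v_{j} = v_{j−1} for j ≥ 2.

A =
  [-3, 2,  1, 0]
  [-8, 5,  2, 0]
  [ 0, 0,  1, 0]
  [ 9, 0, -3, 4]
A Jordan chain for λ = 1 of length 2:
v_1 = (-6, -12, 0, 18)ᵀ
v_2 = (2, 1, 0, 0)ᵀ

Let N = A − (1)·I. We want v_2 with N^2 v_2 = 0 but N^1 v_2 ≠ 0; then v_{j-1} := N · v_j for j = 2, …, 2.

Pick v_2 = (2, 1, 0, 0)ᵀ.
Then v_1 = N · v_2 = (-6, -12, 0, 18)ᵀ.

Sanity check: (A − (1)·I) v_1 = (0, 0, 0, 0)ᵀ = 0. ✓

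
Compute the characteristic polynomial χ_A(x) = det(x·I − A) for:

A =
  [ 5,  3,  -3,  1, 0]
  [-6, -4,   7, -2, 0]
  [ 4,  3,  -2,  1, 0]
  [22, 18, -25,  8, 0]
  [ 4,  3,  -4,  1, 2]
x^5 - 9*x^4 + 32*x^3 - 56*x^2 + 48*x - 16

Expanding det(x·I − A) (e.g. by cofactor expansion or by noting that A is similar to its Jordan form J, which has the same characteristic polynomial as A) gives
  χ_A(x) = x^5 - 9*x^4 + 32*x^3 - 56*x^2 + 48*x - 16
which factors as (x - 2)^4*(x - 1). The eigenvalues (with algebraic multiplicities) are λ = 1 with multiplicity 1, λ = 2 with multiplicity 4.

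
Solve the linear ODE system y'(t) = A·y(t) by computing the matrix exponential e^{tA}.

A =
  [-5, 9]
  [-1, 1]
e^{tA} =
  [-3*t*exp(-2*t) + exp(-2*t), 9*t*exp(-2*t)]
  [-t*exp(-2*t), 3*t*exp(-2*t) + exp(-2*t)]

Strategy: write A = P · J · P⁻¹ where J is a Jordan canonical form, so e^{tA} = P · e^{tJ} · P⁻¹, and e^{tJ} can be computed block-by-block.

A has Jordan form
J =
  [-2,  1]
  [ 0, -2]
(up to reordering of blocks).

Per-block formulas:
  For a 2×2 Jordan block J_2(-2): exp(t · J_2(-2)) = e^(-2t)·(I + t·N), where N is the 2×2 nilpotent shift.

After assembling e^{tJ} and conjugating by P, we get:

e^{tA} =
  [-3*t*exp(-2*t) + exp(-2*t), 9*t*exp(-2*t)]
  [-t*exp(-2*t), 3*t*exp(-2*t) + exp(-2*t)]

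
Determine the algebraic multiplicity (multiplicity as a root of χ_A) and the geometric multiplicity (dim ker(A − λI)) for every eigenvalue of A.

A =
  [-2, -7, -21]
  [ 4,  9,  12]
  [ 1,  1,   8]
λ = 5: alg = 3, geom = 2

Step 1 — factor the characteristic polynomial to read off the algebraic multiplicities:
  χ_A(x) = (x - 5)^3

Step 2 — compute geometric multiplicities via the rank-nullity identity g(λ) = n − rank(A − λI):
  rank(A − (5)·I) = 1, so dim ker(A − (5)·I) = n − 1 = 2

Summary:
  λ = 5: algebraic multiplicity = 3, geometric multiplicity = 2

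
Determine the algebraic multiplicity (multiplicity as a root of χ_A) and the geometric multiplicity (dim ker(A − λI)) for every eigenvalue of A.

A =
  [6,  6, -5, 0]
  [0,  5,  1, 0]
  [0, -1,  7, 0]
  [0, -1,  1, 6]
λ = 6: alg = 4, geom = 2

Step 1 — factor the characteristic polynomial to read off the algebraic multiplicities:
  χ_A(x) = (x - 6)^4

Step 2 — compute geometric multiplicities via the rank-nullity identity g(λ) = n − rank(A − λI):
  rank(A − (6)·I) = 2, so dim ker(A − (6)·I) = n − 2 = 2

Summary:
  λ = 6: algebraic multiplicity = 4, geometric multiplicity = 2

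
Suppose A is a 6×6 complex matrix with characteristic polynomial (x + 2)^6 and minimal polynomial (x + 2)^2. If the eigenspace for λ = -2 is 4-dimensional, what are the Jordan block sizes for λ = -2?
Block sizes for λ = -2: [2, 2, 1, 1]

Step 1 — from the characteristic polynomial, algebraic multiplicity of λ = -2 is 6. From dim ker(A − (-2)·I) = 4, there are exactly 4 Jordan blocks for λ = -2.
Step 2 — from the minimal polynomial, the factor (x + 2)^2 tells us the largest block for λ = -2 has size 2.
Step 3 — with total size 6, 4 blocks, and largest block 2, the block sizes (in nonincreasing order) are [2, 2, 1, 1].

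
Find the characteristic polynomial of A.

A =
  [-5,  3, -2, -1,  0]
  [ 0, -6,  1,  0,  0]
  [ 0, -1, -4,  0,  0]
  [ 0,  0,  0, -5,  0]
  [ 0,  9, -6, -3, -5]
x^5 + 25*x^4 + 250*x^3 + 1250*x^2 + 3125*x + 3125

Expanding det(x·I − A) (e.g. by cofactor expansion or by noting that A is similar to its Jordan form J, which has the same characteristic polynomial as A) gives
  χ_A(x) = x^5 + 25*x^4 + 250*x^3 + 1250*x^2 + 3125*x + 3125
which factors as (x + 5)^5. The eigenvalues (with algebraic multiplicities) are λ = -5 with multiplicity 5.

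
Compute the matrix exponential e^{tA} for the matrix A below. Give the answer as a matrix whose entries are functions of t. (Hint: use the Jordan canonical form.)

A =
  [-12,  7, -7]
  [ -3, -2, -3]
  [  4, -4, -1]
e^{tA} =
  [-7*t*exp(-5*t) + exp(-5*t), 7*t*exp(-5*t), -7*t*exp(-5*t)]
  [-3*t*exp(-5*t), 3*t*exp(-5*t) + exp(-5*t), -3*t*exp(-5*t)]
  [4*t*exp(-5*t), -4*t*exp(-5*t), 4*t*exp(-5*t) + exp(-5*t)]

Strategy: write A = P · J · P⁻¹ where J is a Jordan canonical form, so e^{tA} = P · e^{tJ} · P⁻¹, and e^{tJ} can be computed block-by-block.

A has Jordan form
J =
  [-5,  1,  0]
  [ 0, -5,  0]
  [ 0,  0, -5]
(up to reordering of blocks).

Per-block formulas:
  For a 2×2 Jordan block J_2(-5): exp(t · J_2(-5)) = e^(-5t)·(I + t·N), where N is the 2×2 nilpotent shift.
  For a 1×1 block at λ = -5: exp(t · [-5]) = [e^(-5t)].

After assembling e^{tJ} and conjugating by P, we get:

e^{tA} =
  [-7*t*exp(-5*t) + exp(-5*t), 7*t*exp(-5*t), -7*t*exp(-5*t)]
  [-3*t*exp(-5*t), 3*t*exp(-5*t) + exp(-5*t), -3*t*exp(-5*t)]
  [4*t*exp(-5*t), -4*t*exp(-5*t), 4*t*exp(-5*t) + exp(-5*t)]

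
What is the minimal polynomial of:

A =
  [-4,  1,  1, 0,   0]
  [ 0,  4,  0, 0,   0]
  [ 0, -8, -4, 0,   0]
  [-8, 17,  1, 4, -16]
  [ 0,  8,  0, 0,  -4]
x^3 + 4*x^2 - 16*x - 64

The characteristic polynomial is χ_A(x) = (x - 4)^2*(x + 4)^3, so the eigenvalues are known. The minimal polynomial is
  m_A(x) = Π_λ (x − λ)^{k_λ}
where k_λ is the size of the *largest* Jordan block for λ (equivalently, the smallest k with (A − λI)^k v = 0 for every generalised eigenvector v of λ).

  λ = -4: largest Jordan block has size 2, contributing (x + 4)^2
  λ = 4: largest Jordan block has size 1, contributing (x − 4)

So m_A(x) = (x - 4)*(x + 4)^2 = x^3 + 4*x^2 - 16*x - 64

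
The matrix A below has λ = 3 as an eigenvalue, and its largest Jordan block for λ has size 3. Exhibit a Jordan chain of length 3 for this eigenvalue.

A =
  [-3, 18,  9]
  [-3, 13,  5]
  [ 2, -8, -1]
A Jordan chain for λ = 3 of length 3:
v_1 = (0, -2, 4)ᵀ
v_2 = (-6, -3, 2)ᵀ
v_3 = (1, 0, 0)ᵀ

Let N = A − (3)·I. We want v_3 with N^3 v_3 = 0 but N^2 v_3 ≠ 0; then v_{j-1} := N · v_j for j = 3, …, 2.

Pick v_3 = (1, 0, 0)ᵀ.
Then v_2 = N · v_3 = (-6, -3, 2)ᵀ.
Then v_1 = N · v_2 = (0, -2, 4)ᵀ.

Sanity check: (A − (3)·I) v_1 = (0, 0, 0)ᵀ = 0. ✓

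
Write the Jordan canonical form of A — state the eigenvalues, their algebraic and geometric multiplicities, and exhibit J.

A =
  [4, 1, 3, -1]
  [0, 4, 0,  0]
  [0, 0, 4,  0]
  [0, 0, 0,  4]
J_2(4) ⊕ J_1(4) ⊕ J_1(4)

The characteristic polynomial is
  det(x·I − A) = x^4 - 16*x^3 + 96*x^2 - 256*x + 256 = (x - 4)^4

Eigenvalues and multiplicities (the geometric multiplicity of λ is n − rank(A − λI), which equals the number of Jordan blocks for λ):
  λ = 4: algebraic multiplicity = 4, geometric multiplicity = 3

Determining the block sizes for each eigenvalue:
  λ = 4: 3 blocks summing to 4 forces exactly one block of size 2 and the rest size 1 → block sizes [2, 1, 1]

Assembling the blocks gives a Jordan form
J =
  [4, 1, 0, 0]
  [0, 4, 0, 0]
  [0, 0, 4, 0]
  [0, 0, 0, 4]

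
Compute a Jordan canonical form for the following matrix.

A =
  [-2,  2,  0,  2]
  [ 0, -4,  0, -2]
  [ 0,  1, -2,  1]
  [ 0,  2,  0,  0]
J_2(-2) ⊕ J_1(-2) ⊕ J_1(-2)

The characteristic polynomial is
  det(x·I − A) = x^4 + 8*x^3 + 24*x^2 + 32*x + 16 = (x + 2)^4

Eigenvalues and multiplicities (the geometric multiplicity of λ is n − rank(A − λI), which equals the number of Jordan blocks for λ):
  λ = -2: algebraic multiplicity = 4, geometric multiplicity = 3

Determining the block sizes for each eigenvalue:
  λ = -2: 3 blocks summing to 4 forces exactly one block of size 2 and the rest size 1 → block sizes [2, 1, 1]

Assembling the blocks gives a Jordan form
J =
  [-2,  1,  0,  0]
  [ 0, -2,  0,  0]
  [ 0,  0, -2,  0]
  [ 0,  0,  0, -2]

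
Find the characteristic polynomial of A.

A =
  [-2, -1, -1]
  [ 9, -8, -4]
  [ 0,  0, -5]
x^3 + 15*x^2 + 75*x + 125

Expanding det(x·I − A) (e.g. by cofactor expansion or by noting that A is similar to its Jordan form J, which has the same characteristic polynomial as A) gives
  χ_A(x) = x^3 + 15*x^2 + 75*x + 125
which factors as (x + 5)^3. The eigenvalues (with algebraic multiplicities) are λ = -5 with multiplicity 3.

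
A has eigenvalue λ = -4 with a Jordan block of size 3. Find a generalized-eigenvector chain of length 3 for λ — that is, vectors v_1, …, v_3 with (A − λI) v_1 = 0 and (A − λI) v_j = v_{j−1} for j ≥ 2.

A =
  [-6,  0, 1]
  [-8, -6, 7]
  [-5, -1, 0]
A Jordan chain for λ = -4 of length 3:
v_1 = (-1, -3, -2)ᵀ
v_2 = (-2, -8, -5)ᵀ
v_3 = (1, 0, 0)ᵀ

Let N = A − (-4)·I. We want v_3 with N^3 v_3 = 0 but N^2 v_3 ≠ 0; then v_{j-1} := N · v_j for j = 3, …, 2.

Pick v_3 = (1, 0, 0)ᵀ.
Then v_2 = N · v_3 = (-2, -8, -5)ᵀ.
Then v_1 = N · v_2 = (-1, -3, -2)ᵀ.

Sanity check: (A − (-4)·I) v_1 = (0, 0, 0)ᵀ = 0. ✓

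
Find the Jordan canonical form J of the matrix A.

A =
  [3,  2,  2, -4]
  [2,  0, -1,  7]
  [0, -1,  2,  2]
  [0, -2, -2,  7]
J_3(3) ⊕ J_1(3)

The characteristic polynomial is
  det(x·I − A) = x^4 - 12*x^3 + 54*x^2 - 108*x + 81 = (x - 3)^4

Eigenvalues and multiplicities (the geometric multiplicity of λ is n − rank(A − λI), which equals the number of Jordan blocks for λ):
  λ = 3: algebraic multiplicity = 4, geometric multiplicity = 2

Determining the block sizes for each eigenvalue:
  λ = 3: with am = 4 and gm = 2, the partition is not yet determined (e.g. several partitions of 4 into 2 parts exist). Let N = A − (3)·I. Computing rank(N^1) = 2, rank(N^2) = 1, rank(N^3) = 0; the number of blocks of size ≥ j is rank(N^{j−1}) − rank(N^j), giving [2, 1, 1]. So we have 1 block(s) of size 3, 1 block(s) of size 1 → block sizes [3, 1]

Assembling the blocks gives a Jordan form
J =
  [3, 1, 0, 0]
  [0, 3, 1, 0]
  [0, 0, 3, 0]
  [0, 0, 0, 3]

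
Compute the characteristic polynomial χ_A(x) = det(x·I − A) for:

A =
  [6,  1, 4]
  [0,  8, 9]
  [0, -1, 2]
x^3 - 16*x^2 + 85*x - 150

Expanding det(x·I − A) (e.g. by cofactor expansion or by noting that A is similar to its Jordan form J, which has the same characteristic polynomial as A) gives
  χ_A(x) = x^3 - 16*x^2 + 85*x - 150
which factors as (x - 6)*(x - 5)^2. The eigenvalues (with algebraic multiplicities) are λ = 5 with multiplicity 2, λ = 6 with multiplicity 1.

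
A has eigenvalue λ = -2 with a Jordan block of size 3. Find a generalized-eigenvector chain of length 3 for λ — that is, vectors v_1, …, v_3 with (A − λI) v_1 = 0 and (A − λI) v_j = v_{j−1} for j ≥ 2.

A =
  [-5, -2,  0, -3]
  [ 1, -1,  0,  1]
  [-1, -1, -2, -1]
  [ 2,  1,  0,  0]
A Jordan chain for λ = -2 of length 3:
v_1 = (1, 0, 0, -1)ᵀ
v_2 = (-3, 1, -1, 2)ᵀ
v_3 = (1, 0, 0, 0)ᵀ

Let N = A − (-2)·I. We want v_3 with N^3 v_3 = 0 but N^2 v_3 ≠ 0; then v_{j-1} := N · v_j for j = 3, …, 2.

Pick v_3 = (1, 0, 0, 0)ᵀ.
Then v_2 = N · v_3 = (-3, 1, -1, 2)ᵀ.
Then v_1 = N · v_2 = (1, 0, 0, -1)ᵀ.

Sanity check: (A − (-2)·I) v_1 = (0, 0, 0, 0)ᵀ = 0. ✓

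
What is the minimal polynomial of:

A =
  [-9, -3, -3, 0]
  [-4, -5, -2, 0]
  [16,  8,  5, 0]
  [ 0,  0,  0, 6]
x^3 - 27*x - 54

The characteristic polynomial is χ_A(x) = (x - 6)*(x + 3)^3, so the eigenvalues are known. The minimal polynomial is
  m_A(x) = Π_λ (x − λ)^{k_λ}
where k_λ is the size of the *largest* Jordan block for λ (equivalently, the smallest k with (A − λI)^k v = 0 for every generalised eigenvector v of λ).

  λ = -3: largest Jordan block has size 2, contributing (x + 3)^2
  λ = 6: largest Jordan block has size 1, contributing (x − 6)

So m_A(x) = (x - 6)*(x + 3)^2 = x^3 - 27*x - 54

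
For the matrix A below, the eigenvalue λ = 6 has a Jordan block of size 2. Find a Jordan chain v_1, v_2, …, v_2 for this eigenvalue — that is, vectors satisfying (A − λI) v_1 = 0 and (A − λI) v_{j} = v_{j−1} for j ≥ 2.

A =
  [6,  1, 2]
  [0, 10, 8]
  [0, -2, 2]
A Jordan chain for λ = 6 of length 2:
v_1 = (1, 4, -2)ᵀ
v_2 = (0, 1, 0)ᵀ

Let N = A − (6)·I. We want v_2 with N^2 v_2 = 0 but N^1 v_2 ≠ 0; then v_{j-1} := N · v_j for j = 2, …, 2.

Pick v_2 = (0, 1, 0)ᵀ.
Then v_1 = N · v_2 = (1, 4, -2)ᵀ.

Sanity check: (A − (6)·I) v_1 = (0, 0, 0)ᵀ = 0. ✓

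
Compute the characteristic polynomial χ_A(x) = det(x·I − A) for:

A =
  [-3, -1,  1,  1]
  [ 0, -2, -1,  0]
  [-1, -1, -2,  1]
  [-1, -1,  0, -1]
x^4 + 8*x^3 + 24*x^2 + 32*x + 16

Expanding det(x·I − A) (e.g. by cofactor expansion or by noting that A is similar to its Jordan form J, which has the same characteristic polynomial as A) gives
  χ_A(x) = x^4 + 8*x^3 + 24*x^2 + 32*x + 16
which factors as (x + 2)^4. The eigenvalues (with algebraic multiplicities) are λ = -2 with multiplicity 4.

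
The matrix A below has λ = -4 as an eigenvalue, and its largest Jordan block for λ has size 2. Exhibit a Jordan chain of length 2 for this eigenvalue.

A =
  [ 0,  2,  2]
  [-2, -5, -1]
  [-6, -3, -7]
A Jordan chain for λ = -4 of length 2:
v_1 = (4, -2, -6)ᵀ
v_2 = (1, 0, 0)ᵀ

Let N = A − (-4)·I. We want v_2 with N^2 v_2 = 0 but N^1 v_2 ≠ 0; then v_{j-1} := N · v_j for j = 2, …, 2.

Pick v_2 = (1, 0, 0)ᵀ.
Then v_1 = N · v_2 = (4, -2, -6)ᵀ.

Sanity check: (A − (-4)·I) v_1 = (0, 0, 0)ᵀ = 0. ✓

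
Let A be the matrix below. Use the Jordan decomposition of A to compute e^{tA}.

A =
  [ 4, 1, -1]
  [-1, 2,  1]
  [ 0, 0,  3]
e^{tA} =
  [t*exp(3*t) + exp(3*t), t*exp(3*t), -t*exp(3*t)]
  [-t*exp(3*t), -t*exp(3*t) + exp(3*t), t*exp(3*t)]
  [0, 0, exp(3*t)]

Strategy: write A = P · J · P⁻¹ where J is a Jordan canonical form, so e^{tA} = P · e^{tJ} · P⁻¹, and e^{tJ} can be computed block-by-block.

A has Jordan form
J =
  [3, 1, 0]
  [0, 3, 0]
  [0, 0, 3]
(up to reordering of blocks).

Per-block formulas:
  For a 2×2 Jordan block J_2(3): exp(t · J_2(3)) = e^(3t)·(I + t·N), where N is the 2×2 nilpotent shift.
  For a 1×1 block at λ = 3: exp(t · [3]) = [e^(3t)].

After assembling e^{tJ} and conjugating by P, we get:

e^{tA} =
  [t*exp(3*t) + exp(3*t), t*exp(3*t), -t*exp(3*t)]
  [-t*exp(3*t), -t*exp(3*t) + exp(3*t), t*exp(3*t)]
  [0, 0, exp(3*t)]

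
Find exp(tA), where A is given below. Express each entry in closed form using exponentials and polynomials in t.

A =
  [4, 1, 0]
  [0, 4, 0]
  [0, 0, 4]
e^{tA} =
  [exp(4*t), t*exp(4*t), 0]
  [0, exp(4*t), 0]
  [0, 0, exp(4*t)]

Strategy: write A = P · J · P⁻¹ where J is a Jordan canonical form, so e^{tA} = P · e^{tJ} · P⁻¹, and e^{tJ} can be computed block-by-block.

A has Jordan form
J =
  [4, 1, 0]
  [0, 4, 0]
  [0, 0, 4]
(up to reordering of blocks).

Per-block formulas:
  For a 2×2 Jordan block J_2(4): exp(t · J_2(4)) = e^(4t)·(I + t·N), where N is the 2×2 nilpotent shift.
  For a 1×1 block at λ = 4: exp(t · [4]) = [e^(4t)].

After assembling e^{tJ} and conjugating by P, we get:

e^{tA} =
  [exp(4*t), t*exp(4*t), 0]
  [0, exp(4*t), 0]
  [0, 0, exp(4*t)]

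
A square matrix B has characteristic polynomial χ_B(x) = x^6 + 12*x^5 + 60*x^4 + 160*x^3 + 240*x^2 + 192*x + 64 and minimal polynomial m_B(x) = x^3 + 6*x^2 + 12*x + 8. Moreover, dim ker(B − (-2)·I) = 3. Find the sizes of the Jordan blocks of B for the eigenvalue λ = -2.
Block sizes for λ = -2: [3, 2, 1]

Step 1 — from the characteristic polynomial, algebraic multiplicity of λ = -2 is 6. From dim ker(B − (-2)·I) = 3, there are exactly 3 Jordan blocks for λ = -2.
Step 2 — from the minimal polynomial, the factor (x + 2)^3 tells us the largest block for λ = -2 has size 3.
Step 3 — with total size 6, 3 blocks, and largest block 3, the block sizes (in nonincreasing order) are [3, 2, 1].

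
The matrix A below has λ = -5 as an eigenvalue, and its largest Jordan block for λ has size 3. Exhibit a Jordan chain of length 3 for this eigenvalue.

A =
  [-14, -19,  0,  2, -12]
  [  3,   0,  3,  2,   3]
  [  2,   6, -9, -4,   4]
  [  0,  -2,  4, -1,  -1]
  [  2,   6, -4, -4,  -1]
A Jordan chain for λ = -5 of length 3:
v_1 = (-1, -1, 2, -2, 2)ᵀ
v_2 = (0, 3, -4, 4, -4)ᵀ
v_3 = (0, 0, 1, 0, 0)ᵀ

Let N = A − (-5)·I. We want v_3 with N^3 v_3 = 0 but N^2 v_3 ≠ 0; then v_{j-1} := N · v_j for j = 3, …, 2.

Pick v_3 = (0, 0, 1, 0, 0)ᵀ.
Then v_2 = N · v_3 = (0, 3, -4, 4, -4)ᵀ.
Then v_1 = N · v_2 = (-1, -1, 2, -2, 2)ᵀ.

Sanity check: (A − (-5)·I) v_1 = (0, 0, 0, 0, 0)ᵀ = 0. ✓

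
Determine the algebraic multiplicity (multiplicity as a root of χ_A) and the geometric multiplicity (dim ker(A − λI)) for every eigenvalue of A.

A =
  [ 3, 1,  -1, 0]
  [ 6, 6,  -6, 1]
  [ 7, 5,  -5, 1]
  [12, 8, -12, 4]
λ = 2: alg = 4, geom = 2

Step 1 — factor the characteristic polynomial to read off the algebraic multiplicities:
  χ_A(x) = (x - 2)^4

Step 2 — compute geometric multiplicities via the rank-nullity identity g(λ) = n − rank(A − λI):
  rank(A − (2)·I) = 2, so dim ker(A − (2)·I) = n − 2 = 2

Summary:
  λ = 2: algebraic multiplicity = 4, geometric multiplicity = 2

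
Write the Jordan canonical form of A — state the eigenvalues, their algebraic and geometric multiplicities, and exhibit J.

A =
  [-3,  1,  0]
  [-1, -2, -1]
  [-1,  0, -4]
J_3(-3)

The characteristic polynomial is
  det(x·I − A) = x^3 + 9*x^2 + 27*x + 27 = (x + 3)^3

Eigenvalues and multiplicities (the geometric multiplicity of λ is n − rank(A − λI), which equals the number of Jordan blocks for λ):
  λ = -3: algebraic multiplicity = 3, geometric multiplicity = 1

Determining the block sizes for each eigenvalue:
  λ = -3: one block (gm = 1), so the single block has size am = 3 → block sizes [3]

Assembling the blocks gives a Jordan form
J =
  [-3,  1,  0]
  [ 0, -3,  1]
  [ 0,  0, -3]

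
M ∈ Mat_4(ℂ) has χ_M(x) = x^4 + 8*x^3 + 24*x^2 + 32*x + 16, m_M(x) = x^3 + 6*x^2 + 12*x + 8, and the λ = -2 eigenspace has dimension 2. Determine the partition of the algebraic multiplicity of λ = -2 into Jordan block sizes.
Block sizes for λ = -2: [3, 1]

Step 1 — from the characteristic polynomial, algebraic multiplicity of λ = -2 is 4. From dim ker(M − (-2)·I) = 2, there are exactly 2 Jordan blocks for λ = -2.
Step 2 — from the minimal polynomial, the factor (x + 2)^3 tells us the largest block for λ = -2 has size 3.
Step 3 — with total size 4, 2 blocks, and largest block 3, the block sizes (in nonincreasing order) are [3, 1].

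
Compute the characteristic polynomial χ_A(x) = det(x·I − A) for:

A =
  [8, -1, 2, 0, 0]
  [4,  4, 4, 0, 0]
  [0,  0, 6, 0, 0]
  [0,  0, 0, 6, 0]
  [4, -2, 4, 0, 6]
x^5 - 30*x^4 + 360*x^3 - 2160*x^2 + 6480*x - 7776

Expanding det(x·I − A) (e.g. by cofactor expansion or by noting that A is similar to its Jordan form J, which has the same characteristic polynomial as A) gives
  χ_A(x) = x^5 - 30*x^4 + 360*x^3 - 2160*x^2 + 6480*x - 7776
which factors as (x - 6)^5. The eigenvalues (with algebraic multiplicities) are λ = 6 with multiplicity 5.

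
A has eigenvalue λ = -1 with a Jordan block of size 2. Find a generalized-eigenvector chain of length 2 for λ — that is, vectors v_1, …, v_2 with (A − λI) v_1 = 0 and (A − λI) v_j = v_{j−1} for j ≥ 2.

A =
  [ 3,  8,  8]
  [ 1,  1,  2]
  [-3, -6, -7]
A Jordan chain for λ = -1 of length 2:
v_1 = (4, 1, -3)ᵀ
v_2 = (1, 0, 0)ᵀ

Let N = A − (-1)·I. We want v_2 with N^2 v_2 = 0 but N^1 v_2 ≠ 0; then v_{j-1} := N · v_j for j = 2, …, 2.

Pick v_2 = (1, 0, 0)ᵀ.
Then v_1 = N · v_2 = (4, 1, -3)ᵀ.

Sanity check: (A − (-1)·I) v_1 = (0, 0, 0)ᵀ = 0. ✓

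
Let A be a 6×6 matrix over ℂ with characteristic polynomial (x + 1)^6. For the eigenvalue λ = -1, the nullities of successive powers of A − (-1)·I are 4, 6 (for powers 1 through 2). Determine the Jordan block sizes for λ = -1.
Block sizes for λ = -1: [2, 2, 1, 1]

From the dimensions of kernels of powers, the number of Jordan blocks of size at least j is d_j − d_{j−1} where d_j = dim ker(N^j) (with d_0 = 0). Computing the differences gives [4, 2].
The number of blocks of size exactly k is (#blocks of size ≥ k) − (#blocks of size ≥ k + 1), so the partition is: 2 block(s) of size 1, 2 block(s) of size 2.
In nonincreasing order the block sizes are [2, 2, 1, 1].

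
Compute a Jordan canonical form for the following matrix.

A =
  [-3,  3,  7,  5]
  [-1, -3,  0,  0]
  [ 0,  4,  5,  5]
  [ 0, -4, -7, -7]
J_3(-2) ⊕ J_1(-2)

The characteristic polynomial is
  det(x·I − A) = x^4 + 8*x^3 + 24*x^2 + 32*x + 16 = (x + 2)^4

Eigenvalues and multiplicities (the geometric multiplicity of λ is n − rank(A − λI), which equals the number of Jordan blocks for λ):
  λ = -2: algebraic multiplicity = 4, geometric multiplicity = 2

Determining the block sizes for each eigenvalue:
  λ = -2: with am = 4 and gm = 2, the partition is not yet determined (e.g. several partitions of 4 into 2 parts exist). Let N = A − (-2)·I. Computing rank(N^1) = 2, rank(N^2) = 1, rank(N^3) = 0; the number of blocks of size ≥ j is rank(N^{j−1}) − rank(N^j), giving [2, 1, 1]. So we have 1 block(s) of size 3, 1 block(s) of size 1 → block sizes [3, 1]

Assembling the blocks gives a Jordan form
J =
  [-2,  1,  0,  0]
  [ 0, -2,  1,  0]
  [ 0,  0, -2,  0]
  [ 0,  0,  0, -2]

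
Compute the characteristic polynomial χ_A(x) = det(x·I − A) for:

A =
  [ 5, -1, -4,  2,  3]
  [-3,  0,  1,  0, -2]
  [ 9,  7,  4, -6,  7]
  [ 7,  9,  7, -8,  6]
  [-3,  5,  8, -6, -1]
x^5

Expanding det(x·I − A) (e.g. by cofactor expansion or by noting that A is similar to its Jordan form J, which has the same characteristic polynomial as A) gives
  χ_A(x) = x^5
which factors as x^5. The eigenvalues (with algebraic multiplicities) are λ = 0 with multiplicity 5.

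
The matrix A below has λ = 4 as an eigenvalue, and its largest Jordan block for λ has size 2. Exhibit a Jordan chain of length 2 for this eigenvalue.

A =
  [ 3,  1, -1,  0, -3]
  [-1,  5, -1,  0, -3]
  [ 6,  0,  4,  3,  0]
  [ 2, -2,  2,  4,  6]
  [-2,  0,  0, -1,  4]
A Jordan chain for λ = 4 of length 2:
v_1 = (-1, -1, 6, 2, -2)ᵀ
v_2 = (1, 0, 0, 0, 0)ᵀ

Let N = A − (4)·I. We want v_2 with N^2 v_2 = 0 but N^1 v_2 ≠ 0; then v_{j-1} := N · v_j for j = 2, …, 2.

Pick v_2 = (1, 0, 0, 0, 0)ᵀ.
Then v_1 = N · v_2 = (-1, -1, 6, 2, -2)ᵀ.

Sanity check: (A − (4)·I) v_1 = (0, 0, 0, 0, 0)ᵀ = 0. ✓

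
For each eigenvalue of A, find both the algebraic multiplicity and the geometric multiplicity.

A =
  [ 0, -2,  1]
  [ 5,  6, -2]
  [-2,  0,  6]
λ = 4: alg = 3, geom = 1

Step 1 — factor the characteristic polynomial to read off the algebraic multiplicities:
  χ_A(x) = (x - 4)^3

Step 2 — compute geometric multiplicities via the rank-nullity identity g(λ) = n − rank(A − λI):
  rank(A − (4)·I) = 2, so dim ker(A − (4)·I) = n − 2 = 1

Summary:
  λ = 4: algebraic multiplicity = 3, geometric multiplicity = 1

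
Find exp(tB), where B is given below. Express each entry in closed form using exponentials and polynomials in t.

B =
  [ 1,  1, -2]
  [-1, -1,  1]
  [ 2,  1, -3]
e^{tB} =
  [-t^2*exp(-t)/2 + 2*t*exp(-t) + exp(-t), t*exp(-t), t^2*exp(-t)/2 - 2*t*exp(-t)]
  [-t*exp(-t), exp(-t), t*exp(-t)]
  [-t^2*exp(-t)/2 + 2*t*exp(-t), t*exp(-t), t^2*exp(-t)/2 - 2*t*exp(-t) + exp(-t)]

Strategy: write B = P · J · P⁻¹ where J is a Jordan canonical form, so e^{tB} = P · e^{tJ} · P⁻¹, and e^{tJ} can be computed block-by-block.

B has Jordan form
J =
  [-1,  1,  0]
  [ 0, -1,  1]
  [ 0,  0, -1]
(up to reordering of blocks).

Per-block formulas:
  For a 3×3 Jordan block J_3(-1): exp(t · J_3(-1)) = e^(-1t)·(I + t·N + (t^2/2)·N^2), where N is the 3×3 nilpotent shift.

After assembling e^{tJ} and conjugating by P, we get:

e^{tB} =
  [-t^2*exp(-t)/2 + 2*t*exp(-t) + exp(-t), t*exp(-t), t^2*exp(-t)/2 - 2*t*exp(-t)]
  [-t*exp(-t), exp(-t), t*exp(-t)]
  [-t^2*exp(-t)/2 + 2*t*exp(-t), t*exp(-t), t^2*exp(-t)/2 - 2*t*exp(-t) + exp(-t)]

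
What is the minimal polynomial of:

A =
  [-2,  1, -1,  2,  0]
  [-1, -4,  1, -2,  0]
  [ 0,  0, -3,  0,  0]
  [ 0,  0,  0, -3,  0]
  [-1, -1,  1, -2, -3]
x^2 + 6*x + 9

The characteristic polynomial is χ_A(x) = (x + 3)^5, so the eigenvalues are known. The minimal polynomial is
  m_A(x) = Π_λ (x − λ)^{k_λ}
where k_λ is the size of the *largest* Jordan block for λ (equivalently, the smallest k with (A − λI)^k v = 0 for every generalised eigenvector v of λ).

  λ = -3: largest Jordan block has size 2, contributing (x + 3)^2

So m_A(x) = (x + 3)^2 = x^2 + 6*x + 9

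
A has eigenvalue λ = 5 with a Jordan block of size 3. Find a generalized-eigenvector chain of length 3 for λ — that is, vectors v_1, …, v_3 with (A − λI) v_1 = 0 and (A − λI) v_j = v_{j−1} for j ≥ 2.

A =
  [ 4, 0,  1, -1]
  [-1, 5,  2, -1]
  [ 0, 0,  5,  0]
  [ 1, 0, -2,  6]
A Jordan chain for λ = 5 of length 3:
v_1 = (1, 1, 0, -1)ᵀ
v_2 = (1, 2, 0, -2)ᵀ
v_3 = (0, 0, 1, 0)ᵀ

Let N = A − (5)·I. We want v_3 with N^3 v_3 = 0 but N^2 v_3 ≠ 0; then v_{j-1} := N · v_j for j = 3, …, 2.

Pick v_3 = (0, 0, 1, 0)ᵀ.
Then v_2 = N · v_3 = (1, 2, 0, -2)ᵀ.
Then v_1 = N · v_2 = (1, 1, 0, -1)ᵀ.

Sanity check: (A − (5)·I) v_1 = (0, 0, 0, 0)ᵀ = 0. ✓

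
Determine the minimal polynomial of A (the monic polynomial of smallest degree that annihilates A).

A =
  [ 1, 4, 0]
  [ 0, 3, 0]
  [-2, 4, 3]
x^2 - 4*x + 3

The characteristic polynomial is χ_A(x) = (x - 3)^2*(x - 1), so the eigenvalues are known. The minimal polynomial is
  m_A(x) = Π_λ (x − λ)^{k_λ}
where k_λ is the size of the *largest* Jordan block for λ (equivalently, the smallest k with (A − λI)^k v = 0 for every generalised eigenvector v of λ).

  λ = 1: largest Jordan block has size 1, contributing (x − 1)
  λ = 3: largest Jordan block has size 1, contributing (x − 3)

So m_A(x) = (x - 3)*(x - 1) = x^2 - 4*x + 3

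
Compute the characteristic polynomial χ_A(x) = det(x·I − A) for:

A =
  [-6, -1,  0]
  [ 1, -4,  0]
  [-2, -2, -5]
x^3 + 15*x^2 + 75*x + 125

Expanding det(x·I − A) (e.g. by cofactor expansion or by noting that A is similar to its Jordan form J, which has the same characteristic polynomial as A) gives
  χ_A(x) = x^3 + 15*x^2 + 75*x + 125
which factors as (x + 5)^3. The eigenvalues (with algebraic multiplicities) are λ = -5 with multiplicity 3.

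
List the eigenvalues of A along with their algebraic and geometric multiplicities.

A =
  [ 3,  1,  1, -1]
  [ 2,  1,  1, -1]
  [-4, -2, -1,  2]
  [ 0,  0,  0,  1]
λ = 1: alg = 4, geom = 2

Step 1 — factor the characteristic polynomial to read off the algebraic multiplicities:
  χ_A(x) = (x - 1)^4

Step 2 — compute geometric multiplicities via the rank-nullity identity g(λ) = n − rank(A − λI):
  rank(A − (1)·I) = 2, so dim ker(A − (1)·I) = n − 2 = 2

Summary:
  λ = 1: algebraic multiplicity = 4, geometric multiplicity = 2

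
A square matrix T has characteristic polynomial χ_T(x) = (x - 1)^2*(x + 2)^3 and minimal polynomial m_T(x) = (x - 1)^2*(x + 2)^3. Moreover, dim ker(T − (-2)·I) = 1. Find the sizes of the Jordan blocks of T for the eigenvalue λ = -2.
Block sizes for λ = -2: [3]

Step 1 — from the characteristic polynomial, algebraic multiplicity of λ = -2 is 3. From dim ker(T − (-2)·I) = 1, there are exactly 1 Jordan blocks for λ = -2.
Step 2 — from the minimal polynomial, the factor (x + 2)^3 tells us the largest block for λ = -2 has size 3.
Step 3 — with total size 3, 1 blocks, and largest block 3, the block sizes (in nonincreasing order) are [3].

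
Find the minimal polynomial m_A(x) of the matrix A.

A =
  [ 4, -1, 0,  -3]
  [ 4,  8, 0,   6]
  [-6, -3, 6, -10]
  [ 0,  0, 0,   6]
x^2 - 12*x + 36

The characteristic polynomial is χ_A(x) = (x - 6)^4, so the eigenvalues are known. The minimal polynomial is
  m_A(x) = Π_λ (x − λ)^{k_λ}
where k_λ is the size of the *largest* Jordan block for λ (equivalently, the smallest k with (A − λI)^k v = 0 for every generalised eigenvector v of λ).

  λ = 6: largest Jordan block has size 2, contributing (x − 6)^2

So m_A(x) = (x - 6)^2 = x^2 - 12*x + 36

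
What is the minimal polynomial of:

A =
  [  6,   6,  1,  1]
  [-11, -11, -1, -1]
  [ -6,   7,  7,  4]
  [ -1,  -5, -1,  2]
x^4 - 4*x^3 - 18*x^2 + 108*x - 135

The characteristic polynomial is χ_A(x) = (x - 3)^3*(x + 5), so the eigenvalues are known. The minimal polynomial is
  m_A(x) = Π_λ (x − λ)^{k_λ}
where k_λ is the size of the *largest* Jordan block for λ (equivalently, the smallest k with (A − λI)^k v = 0 for every generalised eigenvector v of λ).

  λ = -5: largest Jordan block has size 1, contributing (x + 5)
  λ = 3: largest Jordan block has size 3, contributing (x − 3)^3

So m_A(x) = (x - 3)^3*(x + 5) = x^4 - 4*x^3 - 18*x^2 + 108*x - 135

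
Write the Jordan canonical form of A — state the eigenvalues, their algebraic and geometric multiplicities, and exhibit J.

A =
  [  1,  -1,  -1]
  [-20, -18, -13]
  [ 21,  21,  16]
J_1(-5) ⊕ J_2(2)

The characteristic polynomial is
  det(x·I − A) = x^3 + x^2 - 16*x + 20 = (x - 2)^2*(x + 5)

Eigenvalues and multiplicities (the geometric multiplicity of λ is n − rank(A − λI), which equals the number of Jordan blocks for λ):
  λ = -5: algebraic multiplicity = 1, geometric multiplicity = 1
  λ = 2: algebraic multiplicity = 2, geometric multiplicity = 1

Determining the block sizes for each eigenvalue:
  λ = -5: one block (gm = 1), so the single block has size am = 1 → block sizes [1]
  λ = 2: one block (gm = 1), so the single block has size am = 2 → block sizes [2]

Assembling the blocks gives a Jordan form
J =
  [-5, 0, 0]
  [ 0, 2, 1]
  [ 0, 0, 2]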